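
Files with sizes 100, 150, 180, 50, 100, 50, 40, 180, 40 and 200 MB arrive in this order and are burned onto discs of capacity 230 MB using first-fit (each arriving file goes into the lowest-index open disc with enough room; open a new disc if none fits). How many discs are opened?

6

  100 → disc 1 (new)  [load 100/230]
  150 → disc 2 (new)  [load 150/230]
  180 → disc 3 (new)  [load 180/230]
  50 → disc 1  [load 150/230]
  100 → disc 4 (new)  [load 100/230]
  50 → disc 1  [load 200/230]
  40 → disc 2  [load 190/230]
  180 → disc 5 (new)  [load 180/230]
  40 → disc 2  [load 230/230]
  200 → disc 6 (new)  [load 200/230]
6 discs opened.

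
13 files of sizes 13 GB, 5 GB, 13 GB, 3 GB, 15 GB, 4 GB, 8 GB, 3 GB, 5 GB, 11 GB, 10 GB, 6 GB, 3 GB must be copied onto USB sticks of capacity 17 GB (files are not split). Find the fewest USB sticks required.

Total = 15 + 13 + 13 + 11 + 10 + 8 + 6 + 5 + 5 + 4 + 3 + 3 + 3 = 99 GB.
Lower bound: ⌈99/17⌉ = 6 USB sticks.
A packing using 7 USB sticks:
  USB stick 1: 15 = 15
  USB stick 2: 13 + 4 = 17
  USB stick 3: 13 + 3 = 16
  USB stick 4: 11 + 6 = 17
  USB stick 5: 10 + 5 = 15
  USB stick 6: 8 + 5 + 3 = 16
  USB stick 7: 3 = 3
No arrangement into 6 USB sticks stays within capacity, so 7 is optimal.

7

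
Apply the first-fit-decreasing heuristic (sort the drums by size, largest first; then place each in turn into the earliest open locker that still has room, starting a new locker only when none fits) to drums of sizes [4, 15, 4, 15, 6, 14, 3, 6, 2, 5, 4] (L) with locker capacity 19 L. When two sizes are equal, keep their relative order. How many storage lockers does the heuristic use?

5

Sorted descending: 15, 15, 14, 6, 6, 5, 4, 4, 4, 3, 2.
  15 → locker 1 (new)  [load 15/19]
  15 → locker 2 (new)  [load 15/19]
  14 → locker 3 (new)  [load 14/19]
  6 → locker 4 (new)  [load 6/19]
  6 → locker 4  [load 12/19]
  5 → locker 3  [load 19/19]
  4 → locker 1  [load 19/19]
  4 → locker 2  [load 19/19]
  4 → locker 4  [load 16/19]
  3 → locker 4  [load 19/19]
  2 → locker 5 (new)  [load 2/19]
5 storage lockers opened.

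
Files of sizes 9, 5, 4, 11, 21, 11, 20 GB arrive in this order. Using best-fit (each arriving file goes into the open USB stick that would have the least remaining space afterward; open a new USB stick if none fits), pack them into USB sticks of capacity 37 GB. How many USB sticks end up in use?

  9 → USB stick 1 (new)  [load 9/37]
  5 → USB stick 1  [load 14/37]
  4 → USB stick 1  [load 18/37]
  11 → USB stick 1  [load 29/37]
  21 → USB stick 2 (new)  [load 21/37]
  11 → USB stick 2  [load 32/37]
  20 → USB stick 3 (new)  [load 20/37]
3 USB sticks opened.

3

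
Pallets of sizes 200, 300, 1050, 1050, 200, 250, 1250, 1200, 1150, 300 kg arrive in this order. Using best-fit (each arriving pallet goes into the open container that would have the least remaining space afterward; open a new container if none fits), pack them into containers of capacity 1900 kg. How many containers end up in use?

5

  200 → container 1 (new)  [load 200/1900]
  300 → container 1  [load 500/1900]
  1050 → container 1  [load 1550/1900]
  1050 → container 2 (new)  [load 1050/1900]
  200 → container 1  [load 1750/1900]
  250 → container 2  [load 1300/1900]
  1250 → container 3 (new)  [load 1250/1900]
  1200 → container 4 (new)  [load 1200/1900]
  1150 → container 5 (new)  [load 1150/1900]
  300 → container 2  [load 1600/1900]
5 containers opened.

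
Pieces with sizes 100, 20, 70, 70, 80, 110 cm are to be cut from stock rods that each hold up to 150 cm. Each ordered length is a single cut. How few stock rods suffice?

Total = 110 + 100 + 80 + 70 + 70 + 20 = 450 cm.
Lower bound: ⌈450/150⌉ = 3 stock rods.
A packing using 4 stock rods:
  stock rod 1: 110 + 20 = 130
  stock rod 2: 100 = 100
  stock rod 3: 80 + 70 = 150
  stock rod 4: 70 = 70
No arrangement into 3 stock rods stays within capacity, so 4 is optimal.

4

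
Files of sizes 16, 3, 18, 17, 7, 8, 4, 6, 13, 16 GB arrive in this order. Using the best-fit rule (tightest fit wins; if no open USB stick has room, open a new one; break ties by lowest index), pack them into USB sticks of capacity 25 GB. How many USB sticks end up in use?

  16 → USB stick 1 (new)  [load 16/25]
  3 → USB stick 1  [load 19/25]
  18 → USB stick 2 (new)  [load 18/25]
  17 → USB stick 3 (new)  [load 17/25]
  7 → USB stick 2  [load 25/25]
  8 → USB stick 3  [load 25/25]
  4 → USB stick 1  [load 23/25]
  6 → USB stick 4 (new)  [load 6/25]
  13 → USB stick 4  [load 19/25]
  16 → USB stick 5 (new)  [load 16/25]
5 USB sticks opened.

5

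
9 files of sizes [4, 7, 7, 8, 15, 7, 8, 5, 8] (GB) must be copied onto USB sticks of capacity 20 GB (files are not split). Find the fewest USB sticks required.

4

Total = 15 + 8 + 8 + 8 + 7 + 7 + 7 + 5 + 4 = 69 GB.
Lower bound: ⌈69/20⌉ = 4 USB sticks.
A packing using 4 USB sticks:
  USB stick 1: 15 + 5 = 20
  USB stick 2: 8 + 8 + 4 = 20
  USB stick 3: 8 + 7 = 15
  USB stick 4: 7 + 7 = 14
This matches the lower bound, so 4 is optimal.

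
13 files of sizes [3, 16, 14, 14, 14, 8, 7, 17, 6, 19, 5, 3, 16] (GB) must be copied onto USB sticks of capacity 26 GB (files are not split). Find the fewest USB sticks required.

Total = 19 + 17 + 16 + 16 + 14 + 14 + 14 + 8 + 7 + 6 + 5 + 3 + 3 = 142 GB.
Lower bound: ⌈142/26⌉ = 6 USB sticks.
Also, 7 files each exceed 13 GB, and no two of those can share a USB stick, so at least 7 USB sticks are needed.
A packing using 7 USB sticks:
  USB stick 1: 19 + 7 = 26
  USB stick 2: 17 + 8 = 25
  USB stick 3: 16 + 6 + 3 = 25
  USB stick 4: 16 + 5 + 3 = 24
  USB stick 5: 14 = 14
  USB stick 6: 14 = 14
  USB stick 7: 14 = 14
This matches the lower bound, so 7 is optimal.

7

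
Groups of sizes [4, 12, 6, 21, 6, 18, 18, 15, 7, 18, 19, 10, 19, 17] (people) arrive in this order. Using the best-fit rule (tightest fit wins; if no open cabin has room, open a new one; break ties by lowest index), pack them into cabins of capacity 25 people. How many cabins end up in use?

9

  4 → cabin 1 (new)  [load 4/25]
  12 → cabin 1  [load 16/25]
  6 → cabin 1  [load 22/25]
  21 → cabin 2 (new)  [load 21/25]
  6 → cabin 3 (new)  [load 6/25]
  18 → cabin 3  [load 24/25]
  18 → cabin 4 (new)  [load 18/25]
  15 → cabin 5 (new)  [load 15/25]
  7 → cabin 4  [load 25/25]
  18 → cabin 6 (new)  [load 18/25]
  19 → cabin 7 (new)  [load 19/25]
  10 → cabin 5  [load 25/25]
  19 → cabin 8 (new)  [load 19/25]
  17 → cabin 9 (new)  [load 17/25]
9 cabins opened.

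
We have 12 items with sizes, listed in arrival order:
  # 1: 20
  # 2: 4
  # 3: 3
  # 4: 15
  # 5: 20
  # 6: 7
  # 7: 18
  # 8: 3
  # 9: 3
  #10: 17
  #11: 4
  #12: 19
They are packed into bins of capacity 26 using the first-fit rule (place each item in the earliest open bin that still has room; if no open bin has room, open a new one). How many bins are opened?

  20 → bin 1 (new)  [load 20/26]
  4 → bin 1  [load 24/26]
  3 → bin 2 (new)  [load 3/26]
  15 → bin 2  [load 18/26]
  20 → bin 3 (new)  [load 20/26]
  7 → bin 2  [load 25/26]
  18 → bin 4 (new)  [load 18/26]
  3 → bin 3  [load 23/26]
  3 → bin 3  [load 26/26]
  17 → bin 5 (new)  [load 17/26]
  4 → bin 4  [load 22/26]
  19 → bin 6 (new)  [load 19/26]
6 bins opened.

6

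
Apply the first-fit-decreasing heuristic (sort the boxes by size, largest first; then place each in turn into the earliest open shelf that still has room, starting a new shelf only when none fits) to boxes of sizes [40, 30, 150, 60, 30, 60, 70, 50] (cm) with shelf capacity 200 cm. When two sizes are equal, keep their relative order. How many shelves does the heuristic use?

3

Sorted descending: 150, 70, 60, 60, 50, 40, 30, 30.
  150 → shelf 1 (new)  [load 150/200]
  70 → shelf 2 (new)  [load 70/200]
  60 → shelf 2  [load 130/200]
  60 → shelf 2  [load 190/200]
  50 → shelf 1  [load 200/200]
  40 → shelf 3 (new)  [load 40/200]
  30 → shelf 3  [load 70/200]
  30 → shelf 3  [load 100/200]
3 shelves opened.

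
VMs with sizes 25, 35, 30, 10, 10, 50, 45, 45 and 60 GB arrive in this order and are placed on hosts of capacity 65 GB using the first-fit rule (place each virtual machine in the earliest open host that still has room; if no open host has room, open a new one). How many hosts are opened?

  25 → host 1 (new)  [load 25/65]
  35 → host 1  [load 60/65]
  30 → host 2 (new)  [load 30/65]
  10 → host 2  [load 40/65]
  10 → host 2  [load 50/65]
  50 → host 3 (new)  [load 50/65]
  45 → host 4 (new)  [load 45/65]
  45 → host 5 (new)  [load 45/65]
  60 → host 6 (new)  [load 60/65]
6 hosts opened.

6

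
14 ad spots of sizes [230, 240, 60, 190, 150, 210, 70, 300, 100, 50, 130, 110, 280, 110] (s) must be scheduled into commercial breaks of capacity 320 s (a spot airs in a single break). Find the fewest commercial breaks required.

8

Total = 300 + 280 + 240 + 230 + 210 + 190 + 150 + 130 + 110 + 110 + 100 + 70 + 60 + 50 = 2230 s.
Lower bound: ⌈2230/320⌉ = 7 commercial breaks.
A packing using 8 commercial breaks:
  break 1: 300 = 300
  break 2: 280 = 280
  break 3: 240 + 70 = 310
  break 4: 230 + 60 = 290
  break 5: 210 + 110 = 320
  break 6: 190 + 130 = 320
  break 7: 150 + 110 + 50 = 310
  break 8: 100 = 100
No arrangement into 7 commercial breaks stays within capacity, so 8 is optimal.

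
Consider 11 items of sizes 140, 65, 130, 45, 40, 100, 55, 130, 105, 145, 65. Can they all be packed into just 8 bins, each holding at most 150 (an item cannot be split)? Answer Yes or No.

Yes

A valid assignment using 8 bins:
  bin 1: 145 = 145
  bin 2: 140 = 140
  bin 3: 130 = 130
  bin 4: 130 = 130
  bin 5: 105 + 45 = 150
  bin 6: 100 + 40 = 140
  bin 7: 65 + 65 = 130
  bin 8: 55 = 55
Every load is within 150, so 8 bins suffice.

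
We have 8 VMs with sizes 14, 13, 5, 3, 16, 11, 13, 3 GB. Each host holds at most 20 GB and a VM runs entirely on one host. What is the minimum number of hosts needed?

Total = 16 + 14 + 13 + 13 + 11 + 5 + 3 + 3 = 78 GB.
Lower bound: ⌈78/20⌉ = 4 hosts.
Also, 5 VMs each exceed 10 GB, and no two of those can share a host, so at least 5 hosts are needed.
A packing using 5 hosts:
  host 1: 16 + 3 = 19
  host 2: 14 + 5 = 19
  host 3: 13 + 3 = 16
  host 4: 13 = 13
  host 5: 11 = 11
This matches the lower bound, so 5 is optimal.

5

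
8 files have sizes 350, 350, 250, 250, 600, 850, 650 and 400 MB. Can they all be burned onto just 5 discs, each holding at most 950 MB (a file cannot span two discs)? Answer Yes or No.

A valid assignment using 5 discs:
  disc 1: 850 = 850
  disc 2: 650 + 250 = 900
  disc 3: 600 + 350 = 950
  disc 4: 400 + 350 = 750
  disc 5: 250 = 250
Every load is within 950 MB, so 5 discs suffice.

Yes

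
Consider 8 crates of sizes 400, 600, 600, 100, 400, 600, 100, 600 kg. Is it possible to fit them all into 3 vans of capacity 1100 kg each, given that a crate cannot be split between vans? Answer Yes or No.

Total = 3400 kg; ⌈3400/1100⌉ = 4.
At least 4 vans are required, but only 3 are allowed.

No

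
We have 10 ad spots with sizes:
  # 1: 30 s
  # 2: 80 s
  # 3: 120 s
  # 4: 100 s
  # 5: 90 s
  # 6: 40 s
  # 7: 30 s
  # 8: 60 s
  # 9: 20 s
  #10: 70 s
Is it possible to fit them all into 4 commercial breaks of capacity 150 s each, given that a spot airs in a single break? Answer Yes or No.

No

Total = 640 s; ⌈640/150⌉ = 5.
At least 5 commercial breaks are required, but only 4 are allowed.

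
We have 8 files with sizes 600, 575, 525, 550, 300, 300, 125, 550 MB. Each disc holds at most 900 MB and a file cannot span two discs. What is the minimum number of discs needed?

5

Total = 600 + 575 + 550 + 550 + 525 + 300 + 300 + 125 = 3525 MB.
Lower bound: ⌈3525/900⌉ = 4 discs.
Also, 5 files each exceed 450 MB, and no two of those can share a disc, so at least 5 discs are needed.
A packing using 5 discs:
  disc 1: 600 + 300 = 900
  disc 2: 575 + 300 = 875
  disc 3: 550 + 125 = 675
  disc 4: 550 = 550
  disc 5: 525 = 525
This matches the lower bound, so 5 is optimal.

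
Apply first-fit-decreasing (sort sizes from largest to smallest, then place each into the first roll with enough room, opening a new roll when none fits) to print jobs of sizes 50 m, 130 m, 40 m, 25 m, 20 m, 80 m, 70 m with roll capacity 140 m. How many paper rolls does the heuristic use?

4

Sorted descending: 130, 80, 70, 50, 40, 25, 20.
  130 → roll 1 (new)  [load 130/140]
  80 → roll 2 (new)  [load 80/140]
  70 → roll 3 (new)  [load 70/140]
  50 → roll 2  [load 130/140]
  40 → roll 3  [load 110/140]
  25 → roll 3  [load 135/140]
  20 → roll 4 (new)  [load 20/140]
4 paper rolls opened.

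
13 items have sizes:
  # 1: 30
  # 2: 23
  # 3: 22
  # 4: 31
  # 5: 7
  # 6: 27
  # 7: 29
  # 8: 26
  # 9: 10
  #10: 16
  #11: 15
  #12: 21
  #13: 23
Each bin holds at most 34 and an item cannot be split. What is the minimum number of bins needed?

Total = 31 + 30 + 29 + 27 + 26 + 23 + 23 + 22 + 21 + 16 + 15 + 10 + 7 = 280.
Lower bound: ⌈280/34⌉ = 9 bins.
A packing using 10 bins:
  bin 1: 31 = 31
  bin 2: 30 = 30
  bin 3: 29 = 29
  bin 4: 27 + 7 = 34
  bin 5: 26 = 26
  bin 6: 23 + 10 = 33
  bin 7: 23 = 23
  bin 8: 22 = 22
  bin 9: 21 = 21
  bin 10: 16 + 15 = 31
No arrangement into 9 bins stays within capacity, so 10 is optimal.

10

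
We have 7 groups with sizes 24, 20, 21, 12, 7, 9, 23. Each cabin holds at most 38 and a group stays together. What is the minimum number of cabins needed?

4

Total = 24 + 23 + 21 + 20 + 12 + 9 + 7 = 116.
Lower bound: ⌈116/38⌉ = 4 cabins.
A packing using 4 cabins:
  cabin 1: 24 + 12 = 36
  cabin 2: 23 + 9 = 32
  cabin 3: 21 + 7 = 28
  cabin 4: 20 = 20
This matches the lower bound, so 4 is optimal.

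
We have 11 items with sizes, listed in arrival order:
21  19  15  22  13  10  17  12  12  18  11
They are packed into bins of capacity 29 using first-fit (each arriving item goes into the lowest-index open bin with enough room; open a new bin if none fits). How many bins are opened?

  21 → bin 1 (new)  [load 21/29]
  19 → bin 2 (new)  [load 19/29]
  15 → bin 3 (new)  [load 15/29]
  22 → bin 4 (new)  [load 22/29]
  13 → bin 3  [load 28/29]
  10 → bin 2  [load 29/29]
  17 → bin 5 (new)  [load 17/29]
  12 → bin 5  [load 29/29]
  12 → bin 6 (new)  [load 12/29]
  18 → bin 7 (new)  [load 18/29]
  11 → bin 6  [load 23/29]
7 bins opened.

7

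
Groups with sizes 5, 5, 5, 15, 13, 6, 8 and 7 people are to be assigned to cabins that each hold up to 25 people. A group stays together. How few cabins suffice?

3

Total = 15 + 13 + 8 + 7 + 6 + 5 + 5 + 5 = 64 people.
Lower bound: ⌈64/25⌉ = 3 cabins.
A packing using 3 cabins:
  cabin 1: 15 + 8 = 23
  cabin 2: 13 + 7 + 5 = 25
  cabin 3: 6 + 5 + 5 = 16
This matches the lower bound, so 3 is optimal.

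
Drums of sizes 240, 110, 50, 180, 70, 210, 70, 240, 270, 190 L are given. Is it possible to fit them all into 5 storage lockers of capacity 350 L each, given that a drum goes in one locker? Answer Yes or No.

Total = 1630 L; ⌈1630/350⌉ = 5.
6 drums each exceed half the capacity and cannot share a locker, forcing at least 6 storage lockers.
At least 6 storage lockers are required, but only 5 are allowed.

No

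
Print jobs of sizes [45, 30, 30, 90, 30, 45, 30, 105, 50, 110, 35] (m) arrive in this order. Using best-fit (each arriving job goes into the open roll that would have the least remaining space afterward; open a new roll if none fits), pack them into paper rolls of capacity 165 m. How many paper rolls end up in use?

  45 → roll 1 (new)  [load 45/165]
  30 → roll 1  [load 75/165]
  30 → roll 1  [load 105/165]
  90 → roll 2 (new)  [load 90/165]
  30 → roll 1  [load 135/165]
  45 → roll 2  [load 135/165]
  30 → roll 1  [load 165/165]
  105 → roll 3 (new)  [load 105/165]
  50 → roll 3  [load 155/165]
  110 → roll 4 (new)  [load 110/165]
  35 → roll 4  [load 145/165]
4 paper rolls opened.

4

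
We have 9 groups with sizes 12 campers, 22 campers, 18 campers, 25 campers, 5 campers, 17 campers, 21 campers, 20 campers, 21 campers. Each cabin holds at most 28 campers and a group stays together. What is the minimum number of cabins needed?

Total = 25 + 22 + 21 + 21 + 20 + 18 + 17 + 12 + 5 = 161 campers.
Lower bound: ⌈161/28⌉ = 6 cabins.
Also, 7 groups each exceed 14 campers, and no two of those can share a cabin, so at least 7 cabins are needed.
A packing using 8 cabins:
  cabin 1: 25 = 25
  cabin 2: 22 + 5 = 27
  cabin 3: 21 = 21
  cabin 4: 21 = 21
  cabin 5: 20 = 20
  cabin 6: 18 = 18
  cabin 7: 17 = 17
  cabin 8: 12 = 12
No arrangement into 7 cabins stays within capacity, so 8 is optimal.

8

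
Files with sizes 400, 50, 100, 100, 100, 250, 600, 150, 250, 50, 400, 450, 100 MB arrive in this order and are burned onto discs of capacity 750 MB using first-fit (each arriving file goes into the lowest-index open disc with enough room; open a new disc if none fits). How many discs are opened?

5

  400 → disc 1 (new)  [load 400/750]
  50 → disc 1  [load 450/750]
  100 → disc 1  [load 550/750]
  100 → disc 1  [load 650/750]
  100 → disc 1  [load 750/750]
  250 → disc 2 (new)  [load 250/750]
  600 → disc 3 (new)  [load 600/750]
  150 → disc 2  [load 400/750]
  250 → disc 2  [load 650/750]
  50 → disc 2  [load 700/750]
  400 → disc 4 (new)  [load 400/750]
  450 → disc 5 (new)  [load 450/750]
  100 → disc 3  [load 700/750]
5 discs opened.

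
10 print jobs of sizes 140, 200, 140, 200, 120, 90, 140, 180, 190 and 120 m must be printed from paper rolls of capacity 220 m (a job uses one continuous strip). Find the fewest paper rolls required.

Total = 200 + 200 + 190 + 180 + 140 + 140 + 140 + 120 + 120 + 90 = 1520 m.
Lower bound: ⌈1520/220⌉ = 7 paper rolls.
Also, 9 print jobs each exceed 110 m, and no two of those can share a roll, so at least 9 paper rolls are needed.
A packing using 9 paper rolls:
  roll 1: 200 = 200
  roll 2: 200 = 200
  roll 3: 190 = 190
  roll 4: 180 = 180
  roll 5: 140 = 140
  roll 6: 140 = 140
  roll 7: 140 = 140
  roll 8: 120 + 90 = 210
  roll 9: 120 = 120
This matches the lower bound, so 9 is optimal.

9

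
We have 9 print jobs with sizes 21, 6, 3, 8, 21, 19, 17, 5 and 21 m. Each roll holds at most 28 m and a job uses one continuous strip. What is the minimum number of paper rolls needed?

Total = 21 + 21 + 21 + 19 + 17 + 8 + 6 + 5 + 3 = 121 m.
Lower bound: ⌈121/28⌉ = 5 paper rolls.
A packing using 5 paper rolls:
  roll 1: 21 + 6 = 27
  roll 2: 21 + 5 = 26
  roll 3: 21 + 3 = 24
  roll 4: 19 + 8 = 27
  roll 5: 17 = 17
This matches the lower bound, so 5 is optimal.

5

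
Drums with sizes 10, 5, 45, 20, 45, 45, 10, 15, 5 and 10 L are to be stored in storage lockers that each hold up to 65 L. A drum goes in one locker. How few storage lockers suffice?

Total = 45 + 45 + 45 + 20 + 15 + 10 + 10 + 10 + 5 + 5 = 210 L.
Lower bound: ⌈210/65⌉ = 4 storage lockers.
A packing using 4 storage lockers:
  locker 1: 45 + 20 = 65
  locker 2: 45 + 15 + 5 = 65
  locker 3: 45 + 10 + 10 = 65
  locker 4: 10 + 5 = 15
This matches the lower bound, so 4 is optimal.

4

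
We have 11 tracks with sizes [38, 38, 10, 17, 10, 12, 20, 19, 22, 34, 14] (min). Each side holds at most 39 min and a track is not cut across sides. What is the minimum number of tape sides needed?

Total = 38 + 38 + 34 + 22 + 20 + 19 + 17 + 14 + 12 + 10 + 10 = 234 min.
Lower bound: ⌈234/39⌉ = 6 tape sides.
A packing using 7 tape sides:
  side 1: 38 = 38
  side 2: 38 = 38
  side 3: 34 = 34
  side 4: 22 + 17 = 39
  side 5: 20 + 19 = 39
  side 6: 14 + 12 + 10 = 36
  side 7: 10 = 10
No arrangement into 6 tape sides stays within capacity, so 7 is optimal.

7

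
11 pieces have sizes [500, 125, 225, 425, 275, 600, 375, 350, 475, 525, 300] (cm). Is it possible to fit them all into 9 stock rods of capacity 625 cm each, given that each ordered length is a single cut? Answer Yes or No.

A valid assignment using 8 stock rods:
  stock rod 1: 600 = 600
  stock rod 2: 525 = 525
  stock rod 3: 500 + 125 = 625
  stock rod 4: 475 = 475
  stock rod 5: 425 = 425
  stock rod 6: 375 + 225 = 600
  stock rod 7: 350 + 275 = 625
  stock rod 8: 300 = 300
That uses only 8 ≤ 9, so 9 stock rods are enough.

Yes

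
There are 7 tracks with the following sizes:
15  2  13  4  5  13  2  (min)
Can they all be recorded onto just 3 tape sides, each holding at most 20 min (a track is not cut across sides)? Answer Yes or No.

A valid assignment using 3 tape sides:
  side 1: 15 + 5 = 20
  side 2: 13 + 4 + 2 = 19
  side 3: 13 + 2 = 15
Every load is within 20 min, so 3 tape sides suffice.

Yes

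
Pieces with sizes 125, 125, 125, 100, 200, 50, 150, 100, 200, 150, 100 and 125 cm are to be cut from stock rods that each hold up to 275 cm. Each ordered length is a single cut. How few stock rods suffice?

Total = 200 + 200 + 150 + 150 + 125 + 125 + 125 + 125 + 100 + 100 + 100 + 50 = 1550 cm.
Lower bound: ⌈1550/275⌉ = 6 stock rods.
A packing using 7 stock rods:
  stock rod 1: 200 + 50 = 250
  stock rod 2: 200 = 200
  stock rod 3: 150 + 125 = 275
  stock rod 4: 150 + 125 = 275
  stock rod 5: 125 + 125 = 250
  stock rod 6: 100 + 100 = 200
  stock rod 7: 100 = 100
No arrangement into 6 stock rods stays within capacity, so 7 is optimal.

7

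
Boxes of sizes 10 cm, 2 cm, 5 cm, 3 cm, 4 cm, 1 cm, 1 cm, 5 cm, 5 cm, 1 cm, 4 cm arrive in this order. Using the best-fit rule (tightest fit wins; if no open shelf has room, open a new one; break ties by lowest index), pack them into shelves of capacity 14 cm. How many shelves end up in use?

3

  10 → shelf 1 (new)  [load 10/14]
  2 → shelf 1  [load 12/14]
  5 → shelf 2 (new)  [load 5/14]
  3 → shelf 2  [load 8/14]
  4 → shelf 2  [load 12/14]
  1 → shelf 1  [load 13/14]
  1 → shelf 1  [load 14/14]
  5 → shelf 3 (new)  [load 5/14]
  5 → shelf 3  [load 10/14]
  1 → shelf 2  [load 13/14]
  4 → shelf 3  [load 14/14]
3 shelves opened.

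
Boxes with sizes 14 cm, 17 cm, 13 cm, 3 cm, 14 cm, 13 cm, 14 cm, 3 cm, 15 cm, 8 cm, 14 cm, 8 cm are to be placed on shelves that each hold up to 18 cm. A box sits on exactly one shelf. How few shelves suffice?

9

Total = 17 + 15 + 14 + 14 + 14 + 14 + 13 + 13 + 8 + 8 + 3 + 3 = 136 cm.
Lower bound: ⌈136/18⌉ = 8 shelves.
A packing using 9 shelves:
  shelf 1: 17 = 17
  shelf 2: 15 + 3 = 18
  shelf 3: 14 + 3 = 17
  shelf 4: 14 = 14
  shelf 5: 14 = 14
  shelf 6: 14 = 14
  shelf 7: 13 = 13
  shelf 8: 13 = 13
  shelf 9: 8 + 8 = 16
No arrangement into 8 shelves stays within capacity, so 9 is optimal.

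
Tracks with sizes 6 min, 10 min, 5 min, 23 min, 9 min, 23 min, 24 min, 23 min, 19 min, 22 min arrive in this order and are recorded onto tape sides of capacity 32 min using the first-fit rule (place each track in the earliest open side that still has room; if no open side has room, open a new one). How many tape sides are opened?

  6 → side 1 (new)  [load 6/32]
  10 → side 1  [load 16/32]
  5 → side 1  [load 21/32]
  23 → side 2 (new)  [load 23/32]
  9 → side 1  [load 30/32]
  23 → side 3 (new)  [load 23/32]
  24 → side 4 (new)  [load 24/32]
  23 → side 5 (new)  [load 23/32]
  19 → side 6 (new)  [load 19/32]
  22 → side 7 (new)  [load 22/32]
7 tape sides opened.

7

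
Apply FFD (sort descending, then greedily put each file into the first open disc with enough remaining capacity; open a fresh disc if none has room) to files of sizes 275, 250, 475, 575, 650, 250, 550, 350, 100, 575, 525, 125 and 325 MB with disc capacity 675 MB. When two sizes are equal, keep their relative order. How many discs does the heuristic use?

9

Sorted descending: 650, 575, 575, 550, 525, 475, 350, 325, 275, 250, 250, 125, 100.
  650 → disc 1 (new)  [load 650/675]
  575 → disc 2 (new)  [load 575/675]
  575 → disc 3 (new)  [load 575/675]
  550 → disc 4 (new)  [load 550/675]
  525 → disc 5 (new)  [load 525/675]
  475 → disc 6 (new)  [load 475/675]
  350 → disc 7 (new)  [load 350/675]
  325 → disc 7  [load 675/675]
  275 → disc 8 (new)  [load 275/675]
  250 → disc 8  [load 525/675]
  250 → disc 9 (new)  [load 250/675]
  125 → disc 4  [load 675/675]
  100 → disc 2  [load 675/675]
9 discs opened.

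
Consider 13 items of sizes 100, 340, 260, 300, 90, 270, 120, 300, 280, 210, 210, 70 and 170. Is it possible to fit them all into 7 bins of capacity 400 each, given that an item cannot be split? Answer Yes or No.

No

Total = 2720; ⌈2720/400⌉ = 7.
8 items each exceed half the capacity and cannot share a bin, forcing at least 8 bins.
At least 8 bins are required, but only 7 are allowed.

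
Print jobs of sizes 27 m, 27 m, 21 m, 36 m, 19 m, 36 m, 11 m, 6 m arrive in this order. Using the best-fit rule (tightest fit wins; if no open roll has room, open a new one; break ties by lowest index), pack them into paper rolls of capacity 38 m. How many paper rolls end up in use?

  27 → roll 1 (new)  [load 27/38]
  27 → roll 2 (new)  [load 27/38]
  21 → roll 3 (new)  [load 21/38]
  36 → roll 4 (new)  [load 36/38]
  19 → roll 5 (new)  [load 19/38]
  36 → roll 6 (new)  [load 36/38]
  11 → roll 1  [load 38/38]
  6 → roll 2  [load 33/38]
6 paper rolls opened.

6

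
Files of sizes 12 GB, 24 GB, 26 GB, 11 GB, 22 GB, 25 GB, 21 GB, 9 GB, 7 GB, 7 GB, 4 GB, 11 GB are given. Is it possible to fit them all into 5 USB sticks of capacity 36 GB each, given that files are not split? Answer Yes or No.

A valid assignment using 5 USB sticks:
  USB stick 1: 26 + 9 = 35
  USB stick 2: 25 + 11 = 36
  USB stick 3: 24 + 12 = 36
  USB stick 4: 22 + 7 + 7 = 36
  USB stick 5: 21 + 11 + 4 = 36
Every load is within 36 GB, so 5 USB sticks suffice.

Yes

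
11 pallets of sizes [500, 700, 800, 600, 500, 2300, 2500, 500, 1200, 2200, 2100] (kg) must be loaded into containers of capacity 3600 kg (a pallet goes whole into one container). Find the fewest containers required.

4

Total = 2500 + 2300 + 2200 + 2100 + 1200 + 800 + 700 + 600 + 500 + 500 + 500 = 13900 kg.
Lower bound: ⌈13900/3600⌉ = 4 containers.
A packing using 4 containers:
  container 1: 2500 + 800 = 3300
  container 2: 2300 + 1200 = 3500
  container 3: 2200 + 700 + 600 = 3500
  container 4: 2100 + 500 + 500 + 500 = 3600
This matches the lower bound, so 4 is optimal.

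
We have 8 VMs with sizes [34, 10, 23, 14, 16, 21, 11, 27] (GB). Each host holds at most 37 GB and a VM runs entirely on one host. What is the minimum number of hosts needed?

Total = 34 + 27 + 23 + 21 + 16 + 14 + 11 + 10 = 156 GB.
Lower bound: ⌈156/37⌉ = 5 hosts.
A packing using 5 hosts:
  host 1: 34 = 34
  host 2: 27 + 10 = 37
  host 3: 23 + 14 = 37
  host 4: 21 + 16 = 37
  host 5: 11 = 11
This matches the lower bound, so 5 is optimal.

5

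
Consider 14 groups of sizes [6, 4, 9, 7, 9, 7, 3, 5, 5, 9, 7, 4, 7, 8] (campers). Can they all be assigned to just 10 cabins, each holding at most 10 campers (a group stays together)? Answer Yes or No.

Total = 90 campers; ⌈90/10⌉ = 9.
The bound of 9 does not rule out 10, but exhaustive search shows no assignment into 10 cabins of capacity 10 campers exists — the minimum is 11.

No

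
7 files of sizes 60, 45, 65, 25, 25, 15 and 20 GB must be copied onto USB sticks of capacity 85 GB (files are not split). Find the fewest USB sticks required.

Total = 65 + 60 + 45 + 25 + 25 + 20 + 15 = 255 GB.
Lower bound: ⌈255/85⌉ = 3 USB sticks.
A packing using 3 USB sticks:
  USB stick 1: 65 + 20 = 85
  USB stick 2: 60 + 25 = 85
  USB stick 3: 45 + 25 + 15 = 85
This matches the lower bound, so 3 is optimal.

3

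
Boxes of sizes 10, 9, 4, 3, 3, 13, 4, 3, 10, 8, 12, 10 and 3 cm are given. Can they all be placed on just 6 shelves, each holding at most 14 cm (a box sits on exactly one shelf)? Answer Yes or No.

Total = 92 cm; ⌈92/14⌉ = 7.
At least 7 shelves are required, but only 6 are allowed.

No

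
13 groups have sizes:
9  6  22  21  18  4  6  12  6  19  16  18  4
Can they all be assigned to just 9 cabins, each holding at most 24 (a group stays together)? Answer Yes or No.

Yes

A valid assignment using 8 cabins:
  cabin 1: 22 = 22
  cabin 2: 21 = 21
  cabin 3: 19 + 4 = 23
  cabin 4: 18 + 6 = 24
  cabin 5: 18 + 6 = 24
  cabin 6: 16 + 6 = 22
  cabin 7: 12 + 9 = 21
  cabin 8: 4 = 4
That uses only 8 ≤ 9, so 9 cabins are enough.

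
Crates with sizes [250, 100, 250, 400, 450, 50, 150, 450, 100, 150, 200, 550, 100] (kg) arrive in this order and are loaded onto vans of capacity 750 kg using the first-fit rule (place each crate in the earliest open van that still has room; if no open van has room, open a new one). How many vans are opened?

5

  250 → van 1 (new)  [load 250/750]
  100 → van 1  [load 350/750]
  250 → van 1  [load 600/750]
  400 → van 2 (new)  [load 400/750]
  450 → van 3 (new)  [load 450/750]
  50 → van 1  [load 650/750]
  150 → van 2  [load 550/750]
  450 → van 4 (new)  [load 450/750]
  100 → van 1  [load 750/750]
  150 → van 2  [load 700/750]
  200 → van 3  [load 650/750]
  550 → van 5 (new)  [load 550/750]
  100 → van 3  [load 750/750]
5 vans opened.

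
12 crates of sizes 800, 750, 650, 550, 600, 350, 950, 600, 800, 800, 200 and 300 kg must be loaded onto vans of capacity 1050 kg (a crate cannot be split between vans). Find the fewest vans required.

9

Total = 950 + 800 + 800 + 800 + 750 + 650 + 600 + 600 + 550 + 350 + 300 + 200 = 7350 kg.
Lower bound: ⌈7350/1050⌉ = 7 vans.
Also, 9 crates each exceed 525 kg, and no two of those can share a van, so at least 9 vans are needed.
A packing using 9 vans:
  van 1: 950 = 950
  van 2: 800 + 200 = 1000
  van 3: 800 = 800
  van 4: 800 = 800
  van 5: 750 + 300 = 1050
  van 6: 650 + 350 = 1000
  van 7: 600 = 600
  van 8: 600 = 600
  van 9: 550 = 550
This matches the lower bound, so 9 is optimal.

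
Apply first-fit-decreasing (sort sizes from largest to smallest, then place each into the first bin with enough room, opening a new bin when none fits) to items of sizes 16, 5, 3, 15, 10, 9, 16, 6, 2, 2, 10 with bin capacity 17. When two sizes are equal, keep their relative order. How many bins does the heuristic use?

6

Sorted descending: 16, 16, 15, 10, 10, 9, 6, 5, 3, 2, 2.
  16 → bin 1 (new)  [load 16/17]
  16 → bin 2 (new)  [load 16/17]
  15 → bin 3 (new)  [load 15/17]
  10 → bin 4 (new)  [load 10/17]
  10 → bin 5 (new)  [load 10/17]
  9 → bin 6 (new)  [load 9/17]
  6 → bin 4  [load 16/17]
  5 → bin 5  [load 15/17]
  3 → bin 6  [load 12/17]
  2 → bin 3  [load 17/17]
  2 → bin 5  [load 17/17]
6 bins opened.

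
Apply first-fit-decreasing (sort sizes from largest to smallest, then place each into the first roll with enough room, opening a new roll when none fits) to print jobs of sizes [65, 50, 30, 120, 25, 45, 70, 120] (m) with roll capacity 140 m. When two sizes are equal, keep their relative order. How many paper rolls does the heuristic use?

5

Sorted descending: 120, 120, 70, 65, 50, 45, 30, 25.
  120 → roll 1 (new)  [load 120/140]
  120 → roll 2 (new)  [load 120/140]
  70 → roll 3 (new)  [load 70/140]
  65 → roll 3  [load 135/140]
  50 → roll 4 (new)  [load 50/140]
  45 → roll 4  [load 95/140]
  30 → roll 4  [load 125/140]
  25 → roll 5 (new)  [load 25/140]
5 paper rolls opened.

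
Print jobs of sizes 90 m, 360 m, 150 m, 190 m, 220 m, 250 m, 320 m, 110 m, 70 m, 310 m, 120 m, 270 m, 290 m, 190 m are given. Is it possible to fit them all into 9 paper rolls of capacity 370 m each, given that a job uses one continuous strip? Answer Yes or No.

A valid assignment using 9 paper rolls:
  roll 1: 360 = 360
  roll 2: 320 = 320
  roll 3: 310 = 310
  roll 4: 290 + 70 = 360
  roll 5: 270 + 90 = 360
  roll 6: 250 + 120 = 370
  roll 7: 220 + 150 = 370
  roll 8: 190 + 110 = 300
  roll 9: 190 = 190
Every load is within 370 m, so 9 paper rolls suffice.

Yes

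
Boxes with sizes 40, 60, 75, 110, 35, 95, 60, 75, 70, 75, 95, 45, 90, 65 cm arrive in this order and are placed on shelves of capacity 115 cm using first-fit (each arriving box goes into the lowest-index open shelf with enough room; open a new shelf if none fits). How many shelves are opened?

  40 → shelf 1 (new)  [load 40/115]
  60 → shelf 1  [load 100/115]
  75 → shelf 2 (new)  [load 75/115]
  110 → shelf 3 (new)  [load 110/115]
  35 → shelf 2  [load 110/115]
  95 → shelf 4 (new)  [load 95/115]
  60 → shelf 5 (new)  [load 60/115]
  75 → shelf 6 (new)  [load 75/115]
  70 → shelf 7 (new)  [load 70/115]
  75 → shelf 8 (new)  [load 75/115]
  95 → shelf 9 (new)  [load 95/115]
  45 → shelf 5  [load 105/115]
  90 → shelf 10 (new)  [load 90/115]
  65 → shelf 11 (new)  [load 65/115]
11 shelves opened.

11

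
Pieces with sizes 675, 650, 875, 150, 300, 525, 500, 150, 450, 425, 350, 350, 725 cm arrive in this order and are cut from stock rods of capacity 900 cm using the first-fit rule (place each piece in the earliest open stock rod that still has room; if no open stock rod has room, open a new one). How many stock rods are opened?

8

  675 → stock rod 1 (new)  [load 675/900]
  650 → stock rod 2 (new)  [load 650/900]
  875 → stock rod 3 (new)  [load 875/900]
  150 → stock rod 1  [load 825/900]
  300 → stock rod 4 (new)  [load 300/900]
  525 → stock rod 4  [load 825/900]
  500 → stock rod 5 (new)  [load 500/900]
  150 → stock rod 2  [load 800/900]
  450 → stock rod 6 (new)  [load 450/900]
  425 → stock rod 6  [load 875/900]
  350 → stock rod 5  [load 850/900]
  350 → stock rod 7 (new)  [load 350/900]
  725 → stock rod 8 (new)  [load 725/900]
8 stock rods opened.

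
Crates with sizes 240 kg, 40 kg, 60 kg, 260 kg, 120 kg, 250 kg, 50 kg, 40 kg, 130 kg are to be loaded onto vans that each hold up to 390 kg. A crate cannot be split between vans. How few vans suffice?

Total = 260 + 250 + 240 + 130 + 120 + 60 + 50 + 40 + 40 = 1190 kg.
Lower bound: ⌈1190/390⌉ = 4 vans.
A packing using 4 vans:
  van 1: 260 + 130 = 390
  van 2: 250 + 120 = 370
  van 3: 240 + 60 + 50 + 40 = 390
  van 4: 40 = 40
This matches the lower bound, so 4 is optimal.

4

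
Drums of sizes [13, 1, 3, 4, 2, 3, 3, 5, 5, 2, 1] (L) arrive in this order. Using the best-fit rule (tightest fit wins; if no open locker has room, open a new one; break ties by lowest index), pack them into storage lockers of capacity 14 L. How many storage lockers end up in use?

  13 → locker 1 (new)  [load 13/14]
  1 → locker 1  [load 14/14]
  3 → locker 2 (new)  [load 3/14]
  4 → locker 2  [load 7/14]
  2 → locker 2  [load 9/14]
  3 → locker 2  [load 12/14]
  3 → locker 3 (new)  [load 3/14]
  5 → locker 3  [load 8/14]
  5 → locker 3  [load 13/14]
  2 → locker 2  [load 14/14]
  1 → locker 3  [load 14/14]
3 storage lockers opened.

3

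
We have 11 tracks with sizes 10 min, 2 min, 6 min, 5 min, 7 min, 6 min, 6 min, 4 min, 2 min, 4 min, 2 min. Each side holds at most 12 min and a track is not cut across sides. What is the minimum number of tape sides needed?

Total = 10 + 7 + 6 + 6 + 6 + 5 + 4 + 4 + 2 + 2 + 2 = 54 min.
Lower bound: ⌈54/12⌉ = 5 tape sides.
A packing using 5 tape sides:
  side 1: 10 + 2 = 12
  side 2: 7 + 5 = 12
  side 3: 6 + 6 = 12
  side 4: 6 + 4 + 2 = 12
  side 5: 4 + 2 = 6
This matches the lower bound, so 5 is optimal.

5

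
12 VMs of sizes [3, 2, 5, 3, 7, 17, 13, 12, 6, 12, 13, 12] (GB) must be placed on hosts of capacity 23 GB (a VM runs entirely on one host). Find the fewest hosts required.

6

Total = 17 + 13 + 13 + 12 + 12 + 12 + 7 + 6 + 5 + 3 + 3 + 2 = 105 GB.
Lower bound: ⌈105/23⌉ = 5 hosts.
Also, 6 VMs each exceed 23/2 GB, and no two of those can share a host, so at least 6 hosts are needed.
A packing using 6 hosts:
  host 1: 17 + 6 = 23
  host 2: 13 + 7 + 3 = 23
  host 3: 13 + 5 + 3 + 2 = 23
  host 4: 12 = 12
  host 5: 12 = 12
  host 6: 12 = 12
This matches the lower bound, so 6 is optimal.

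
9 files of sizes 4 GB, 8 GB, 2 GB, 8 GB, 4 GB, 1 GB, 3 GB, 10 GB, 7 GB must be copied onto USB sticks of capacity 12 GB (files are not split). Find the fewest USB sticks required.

Total = 10 + 8 + 8 + 7 + 4 + 4 + 3 + 2 + 1 = 47 GB.
Lower bound: ⌈47/12⌉ = 4 USB sticks.
A packing using 4 USB sticks:
  USB stick 1: 10 + 2 = 12
  USB stick 2: 8 + 4 = 12
  USB stick 3: 8 + 4 = 12
  USB stick 4: 7 + 3 + 1 = 11
This matches the lower bound, so 4 is optimal.

4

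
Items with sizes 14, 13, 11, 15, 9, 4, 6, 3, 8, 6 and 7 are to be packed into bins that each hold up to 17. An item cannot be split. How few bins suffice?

6

Total = 15 + 14 + 13 + 11 + 9 + 8 + 7 + 6 + 6 + 4 + 3 = 96.
Lower bound: ⌈96/17⌉ = 6 bins.
A packing using 6 bins:
  bin 1: 15 = 15
  bin 2: 14 + 3 = 17
  bin 3: 13 + 4 = 17
  bin 4: 11 + 6 = 17
  bin 5: 9 + 8 = 17
  bin 6: 7 + 6 = 13
This matches the lower bound, so 6 is optimal.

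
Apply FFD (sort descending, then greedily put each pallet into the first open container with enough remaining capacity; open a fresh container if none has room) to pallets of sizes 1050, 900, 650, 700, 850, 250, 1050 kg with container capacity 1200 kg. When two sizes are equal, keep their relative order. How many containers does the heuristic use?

6

Sorted descending: 1050, 1050, 900, 850, 700, 650, 250.
  1050 → container 1 (new)  [load 1050/1200]
  1050 → container 2 (new)  [load 1050/1200]
  900 → container 3 (new)  [load 900/1200]
  850 → container 4 (new)  [load 850/1200]
  700 → container 5 (new)  [load 700/1200]
  650 → container 6 (new)  [load 650/1200]
  250 → container 3  [load 1150/1200]
6 containers opened.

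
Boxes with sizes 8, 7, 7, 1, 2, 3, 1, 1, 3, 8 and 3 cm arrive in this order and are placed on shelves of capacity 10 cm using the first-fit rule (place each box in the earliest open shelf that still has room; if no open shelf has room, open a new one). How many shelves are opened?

5

  8 → shelf 1 (new)  [load 8/10]
  7 → shelf 2 (new)  [load 7/10]
  7 → shelf 3 (new)  [load 7/10]
  1 → shelf 1  [load 9/10]
  2 → shelf 2  [load 9/10]
  3 → shelf 3  [load 10/10]
  1 → shelf 1  [load 10/10]
  1 → shelf 2  [load 10/10]
  3 → shelf 4 (new)  [load 3/10]
  8 → shelf 5 (new)  [load 8/10]
  3 → shelf 4  [load 6/10]
5 shelves opened.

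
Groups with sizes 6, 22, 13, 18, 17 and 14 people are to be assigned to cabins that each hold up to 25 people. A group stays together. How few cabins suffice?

Total = 22 + 18 + 17 + 14 + 13 + 6 = 90 people.
Lower bound: ⌈90/25⌉ = 4 cabins.
Also, 5 groups each exceed 25/2 people, and no two of those can share a cabin, so at least 5 cabins are needed.
A packing using 5 cabins:
  cabin 1: 22 = 22
  cabin 2: 18 + 6 = 24
  cabin 3: 17 = 17
  cabin 4: 14 = 14
  cabin 5: 13 = 13
This matches the lower bound, so 5 is optimal.

5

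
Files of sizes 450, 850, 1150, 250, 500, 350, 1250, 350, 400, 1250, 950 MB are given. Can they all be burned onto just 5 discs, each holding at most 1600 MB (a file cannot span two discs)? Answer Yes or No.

A valid assignment using 5 discs:
  disc 1: 1250 + 350 = 1600
  disc 2: 1250 + 350 = 1600
  disc 3: 1150 + 450 = 1600
  disc 4: 950 + 500 = 1450
  disc 5: 850 + 400 + 250 = 1500
Every load is within 1600 MB, so 5 discs suffice.

Yes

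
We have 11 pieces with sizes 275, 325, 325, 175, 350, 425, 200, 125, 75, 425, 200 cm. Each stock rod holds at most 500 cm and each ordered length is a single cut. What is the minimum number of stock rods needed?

7

Total = 425 + 425 + 350 + 325 + 325 + 275 + 200 + 200 + 175 + 125 + 75 = 2900 cm.
Lower bound: ⌈2900/500⌉ = 6 stock rods.
A packing using 7 stock rods:
  stock rod 1: 425 + 75 = 500
  stock rod 2: 425 = 425
  stock rod 3: 350 + 125 = 475
  stock rod 4: 325 + 175 = 500
  stock rod 5: 325 = 325
  stock rod 6: 275 + 200 = 475
  stock rod 7: 200 = 200
No arrangement into 6 stock rods stays within capacity, so 7 is optimal.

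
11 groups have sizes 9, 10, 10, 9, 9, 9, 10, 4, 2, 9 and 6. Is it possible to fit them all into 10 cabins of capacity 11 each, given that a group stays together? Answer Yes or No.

A valid assignment using 9 cabins:
  cabin 1: 10 = 10
  cabin 2: 10 = 10
  cabin 3: 10 = 10
  cabin 4: 9 + 2 = 11
  cabin 5: 9 = 9
  cabin 6: 9 = 9
  cabin 7: 9 = 9
  cabin 8: 9 = 9
  cabin 9: 6 + 4 = 10
That uses only 9 ≤ 10, so 10 cabins are enough.

Yes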